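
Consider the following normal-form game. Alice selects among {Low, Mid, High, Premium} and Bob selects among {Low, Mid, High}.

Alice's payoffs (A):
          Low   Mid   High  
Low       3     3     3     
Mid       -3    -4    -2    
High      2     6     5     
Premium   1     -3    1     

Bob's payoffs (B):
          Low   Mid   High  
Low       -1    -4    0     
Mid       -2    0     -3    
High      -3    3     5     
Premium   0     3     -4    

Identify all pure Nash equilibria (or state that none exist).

A profile is a Nash equilibrium when each player is best-responding to the other.
Alice's best responses — vs Low: Low (payoff 3); vs Mid: High (payoff 6); vs High: High (payoff 5).
Bob's best responses — vs Low: High (payoff 0); vs Mid: Mid (payoff 0); vs High: High (payoff 5); vs Premium: Mid (payoff 3).
The only mutual best response is (High, High); neither player gains by switching there.

(High, High)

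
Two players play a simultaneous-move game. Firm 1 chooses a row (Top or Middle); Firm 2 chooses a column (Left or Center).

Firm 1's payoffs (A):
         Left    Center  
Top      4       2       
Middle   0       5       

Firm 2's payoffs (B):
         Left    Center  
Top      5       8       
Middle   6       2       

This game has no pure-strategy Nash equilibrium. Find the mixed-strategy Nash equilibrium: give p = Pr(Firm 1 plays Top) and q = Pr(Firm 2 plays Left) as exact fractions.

p = 4/7, q = 3/7

In a mixed NE each player is indifferent between their pure strategies, so the opponent's mix sets the indifference.
Firm 2 indifferent between Left and Center: p·5 + (1−p)·6 = p·8 + (1−p)·2 ⟹ 6 + (-1)p = 2 + 6p ⟹ p = 4/7.
Firm 1 indifferent between Top and Middle: q·4 + (1−q)·2 = q·0 + (1−q)·5 ⟹ 2 + 2q = 5 + (-5)q ⟹ q = 3/7.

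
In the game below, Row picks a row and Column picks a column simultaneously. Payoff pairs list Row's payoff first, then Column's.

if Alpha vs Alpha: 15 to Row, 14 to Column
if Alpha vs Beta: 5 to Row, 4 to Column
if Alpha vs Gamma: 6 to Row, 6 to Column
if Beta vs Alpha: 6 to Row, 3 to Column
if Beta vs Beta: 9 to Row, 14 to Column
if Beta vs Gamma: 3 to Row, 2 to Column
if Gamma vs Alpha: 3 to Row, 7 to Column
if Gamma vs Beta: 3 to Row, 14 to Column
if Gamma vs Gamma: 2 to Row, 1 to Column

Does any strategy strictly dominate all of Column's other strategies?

No strictly dominant strategy

A strategy is strictly dominant if it gives Column a strictly higher payoff than every other strategy, against every choice by the opponent.
Alpha is not dominant: against Beta, Beta gives 14 > 3.
Beta is not dominant: against Alpha, Alpha gives 14 > 4.
Gamma is not dominant: against Alpha, Alpha gives 14 > 6.
No single strategy is best against every opponent action.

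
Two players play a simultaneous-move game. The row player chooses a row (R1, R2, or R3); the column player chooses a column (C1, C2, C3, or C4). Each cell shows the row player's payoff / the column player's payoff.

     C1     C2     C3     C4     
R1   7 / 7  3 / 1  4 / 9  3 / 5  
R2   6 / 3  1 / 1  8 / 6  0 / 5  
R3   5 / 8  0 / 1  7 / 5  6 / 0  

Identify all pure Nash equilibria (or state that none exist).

(R2, C3)

Check mutual best responses: a cell is a NE iff neither player can gain by unilaterally deviating.
The row player's best responses — vs C1: R1 (payoff 7); vs C2: R1 (payoff 3); vs C3: R2 (payoff 8); vs C4: R3 (payoff 6).
The column player's best responses — vs R1: C3 (payoff 9); vs R2: C3 (payoff 6); vs R3: C1 (payoff 8).
The only mutual best response is (R2, C3); neither player gains by switching there.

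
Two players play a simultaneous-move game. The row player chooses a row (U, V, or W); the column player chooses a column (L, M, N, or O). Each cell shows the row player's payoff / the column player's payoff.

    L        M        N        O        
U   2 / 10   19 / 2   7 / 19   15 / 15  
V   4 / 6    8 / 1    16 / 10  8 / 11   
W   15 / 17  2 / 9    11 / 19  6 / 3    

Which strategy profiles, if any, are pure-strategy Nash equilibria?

No pure-strategy Nash equilibrium

Check mutual best responses: a cell is a NE iff neither player can gain by unilaterally deviating.
The row player's best responses — vs L: W (payoff 15); vs M: U (payoff 19); vs N: V (payoff 16); vs O: U (payoff 15).
The column player's best responses — vs U: N (payoff 19); vs V: O (payoff 11); vs W: N (payoff 19).
No cell has both players best-responding. For instance, the row player's best reply to O is U, but against U the column player prefers N over O.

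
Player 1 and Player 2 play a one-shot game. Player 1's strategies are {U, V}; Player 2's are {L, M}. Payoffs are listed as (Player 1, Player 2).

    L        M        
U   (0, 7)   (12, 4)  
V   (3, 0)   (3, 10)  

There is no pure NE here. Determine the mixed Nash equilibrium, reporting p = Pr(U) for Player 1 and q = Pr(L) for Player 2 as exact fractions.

Each player's mixing probability is pinned down by making the *other* player indifferent.
Player 2 indifferent between L and M: p·7 + (1−p)·0 = p·4 + (1−p)·10 ⟹ 0 + 7p = 10 + (-6)p ⟹ p = 10/13.
Player 1 indifferent between U and V: q·0 + (1−q)·12 = q·3 + (1−q)·3 ⟹ 12 + (-12)q = 3 + 0q ⟹ q = 3/4.

p = 10/13, q = 3/4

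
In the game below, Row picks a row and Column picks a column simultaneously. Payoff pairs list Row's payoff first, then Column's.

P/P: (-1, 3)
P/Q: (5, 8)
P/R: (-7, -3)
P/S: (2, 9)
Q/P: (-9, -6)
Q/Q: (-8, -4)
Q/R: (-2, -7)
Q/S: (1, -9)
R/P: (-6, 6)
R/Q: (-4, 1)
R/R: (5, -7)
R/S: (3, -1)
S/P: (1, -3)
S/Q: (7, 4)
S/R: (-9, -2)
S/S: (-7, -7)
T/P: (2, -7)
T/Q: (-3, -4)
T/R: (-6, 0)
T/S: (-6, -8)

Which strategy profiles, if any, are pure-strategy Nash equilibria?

(S, Q)

Find each player's best response to every opponent strategy; NE are the intersections.
Row's best responses — vs P: T (payoff 2); vs Q: S (payoff 7); vs R: R (payoff 5); vs S: R (payoff 3).
Column's best responses — vs P: S (payoff 9); vs Q: Q (payoff -4); vs R: P (payoff 6); vs S: Q (payoff 4); vs T: R (payoff 0).
The only mutual best response is (S, Q); neither player gains by switching there.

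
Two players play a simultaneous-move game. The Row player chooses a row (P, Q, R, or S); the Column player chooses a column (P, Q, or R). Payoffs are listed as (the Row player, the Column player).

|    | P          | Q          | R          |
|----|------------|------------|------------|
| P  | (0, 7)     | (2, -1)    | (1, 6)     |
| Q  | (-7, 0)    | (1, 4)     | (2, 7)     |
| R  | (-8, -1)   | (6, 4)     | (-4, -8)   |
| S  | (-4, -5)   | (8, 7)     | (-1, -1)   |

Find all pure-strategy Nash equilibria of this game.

Check mutual best responses: a cell is a NE iff neither player can gain by unilaterally deviating.
The Row player's best responses — vs P: P (payoff 0); vs Q: S (payoff 8); vs R: Q (payoff 2).
The Column player's best responses — vs P: P (payoff 7); vs Q: R (payoff 7); vs R: Q (payoff 4); vs S: Q (payoff 7).
Mutual best responses occur at (P, P), (Q, R), and (S, Q); at each, neither player gains by switching.

(P, P), (Q, R), and (S, Q)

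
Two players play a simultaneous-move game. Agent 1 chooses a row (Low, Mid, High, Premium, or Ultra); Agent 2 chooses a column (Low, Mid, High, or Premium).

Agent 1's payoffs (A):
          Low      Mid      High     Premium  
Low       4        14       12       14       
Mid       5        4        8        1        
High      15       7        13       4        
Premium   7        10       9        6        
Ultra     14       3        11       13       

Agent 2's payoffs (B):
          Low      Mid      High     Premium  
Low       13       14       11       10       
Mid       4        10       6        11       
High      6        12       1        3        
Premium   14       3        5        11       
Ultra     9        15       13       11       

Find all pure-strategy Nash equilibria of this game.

A profile is a Nash equilibrium when each player is best-responding to the other.
Agent 1's best responses — vs Low: High (payoff 15); vs Mid: Low (payoff 14); vs High: High (payoff 13); vs Premium: Low (payoff 14).
Agent 2's best responses — vs Low: Mid (payoff 14); vs Mid: Premium (payoff 11); vs High: Mid (payoff 12); vs Premium: Low (payoff 14); vs Ultra: Mid (payoff 15).
The only mutual best response is (Low, Mid); neither player gains by switching there.

(Low, Mid)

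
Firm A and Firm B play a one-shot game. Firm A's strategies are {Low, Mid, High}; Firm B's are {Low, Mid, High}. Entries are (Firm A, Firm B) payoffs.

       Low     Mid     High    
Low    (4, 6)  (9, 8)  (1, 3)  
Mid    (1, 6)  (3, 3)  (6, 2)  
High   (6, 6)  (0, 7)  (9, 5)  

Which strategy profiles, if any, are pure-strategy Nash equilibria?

Find each player's best response to every opponent strategy; NE are the intersections.
Firm A's best responses — vs Low: High (payoff 6); vs Mid: Low (payoff 9); vs High: High (payoff 9).
Firm B's best responses — vs Low: Mid (payoff 8); vs Mid: Low (payoff 6); vs High: Mid (payoff 7).
The only mutual best response is (Low, Mid); neither player gains by switching there.

(Low, Mid)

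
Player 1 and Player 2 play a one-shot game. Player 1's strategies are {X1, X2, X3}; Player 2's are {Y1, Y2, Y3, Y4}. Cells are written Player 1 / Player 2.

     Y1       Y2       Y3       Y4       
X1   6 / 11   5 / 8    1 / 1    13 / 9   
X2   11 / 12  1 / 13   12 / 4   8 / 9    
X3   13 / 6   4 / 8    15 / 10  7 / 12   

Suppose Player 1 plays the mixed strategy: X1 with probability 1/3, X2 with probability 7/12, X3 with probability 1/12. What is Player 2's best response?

Y1

Compute Player 2's expected payoff from each pure strategy against the given mix.
Y1: (1/3)·11 + (7/12)·12 + (1/12)·6 = 67/6
Y2: (1/3)·8 + (7/12)·13 + (1/12)·8 = 131/12
Y3: (1/3)·1 + (7/12)·4 + (1/12)·10 = 7/2
Y4: (1/3)·9 + (7/12)·9 + (1/12)·12 = 37/4
Highest expected payoff is 67/6, from Y1.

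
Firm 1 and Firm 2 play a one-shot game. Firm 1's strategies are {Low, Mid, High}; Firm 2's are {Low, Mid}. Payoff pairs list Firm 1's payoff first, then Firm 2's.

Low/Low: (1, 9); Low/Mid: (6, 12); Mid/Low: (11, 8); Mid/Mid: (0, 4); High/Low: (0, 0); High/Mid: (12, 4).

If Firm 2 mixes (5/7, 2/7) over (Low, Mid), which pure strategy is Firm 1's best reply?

Mid

Firm 1's best reply maximizes expected payoff against the mix.
Low: (5/7)·1 + (2/7)·6 = 17/7
Mid: (5/7)·11 + (2/7)·0 = 55/7
High: (5/7)·0 + (2/7)·12 = 24/7
Highest expected payoff is 55/7, from Mid.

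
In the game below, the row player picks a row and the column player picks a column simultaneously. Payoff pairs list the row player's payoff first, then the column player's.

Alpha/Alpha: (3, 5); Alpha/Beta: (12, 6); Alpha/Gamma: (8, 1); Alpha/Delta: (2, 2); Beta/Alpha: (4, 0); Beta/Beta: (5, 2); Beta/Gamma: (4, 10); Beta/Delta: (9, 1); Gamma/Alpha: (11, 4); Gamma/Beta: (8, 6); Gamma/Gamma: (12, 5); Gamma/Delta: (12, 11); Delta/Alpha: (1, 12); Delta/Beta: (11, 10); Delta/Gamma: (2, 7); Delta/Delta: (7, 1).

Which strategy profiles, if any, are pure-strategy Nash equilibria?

(Alpha, Beta) and (Gamma, Delta)

A profile is a Nash equilibrium when each player is best-responding to the other.
The row player's best responses — vs Alpha: Gamma (payoff 11); vs Beta: Alpha (payoff 12); vs Gamma: Gamma (payoff 12); vs Delta: Gamma (payoff 12).
The column player's best responses — vs Alpha: Beta (payoff 6); vs Beta: Gamma (payoff 10); vs Gamma: Delta (payoff 11); vs Delta: Alpha (payoff 12).
Mutual best responses occur at (Alpha, Beta) and (Gamma, Delta); at each, neither player gains by switching.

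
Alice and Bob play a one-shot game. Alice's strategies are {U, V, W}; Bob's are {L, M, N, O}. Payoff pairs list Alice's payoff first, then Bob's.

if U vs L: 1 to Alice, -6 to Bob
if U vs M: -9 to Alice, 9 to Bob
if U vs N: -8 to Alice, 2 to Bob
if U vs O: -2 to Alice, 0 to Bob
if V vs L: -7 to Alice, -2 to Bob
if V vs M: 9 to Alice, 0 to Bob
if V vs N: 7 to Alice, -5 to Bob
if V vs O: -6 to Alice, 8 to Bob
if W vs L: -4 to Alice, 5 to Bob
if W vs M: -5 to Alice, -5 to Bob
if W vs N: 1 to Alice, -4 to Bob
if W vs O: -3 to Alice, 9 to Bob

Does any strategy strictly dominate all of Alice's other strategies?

None

Check whether one of Alice's strategies beats all alternatives regardless of what the opponent does.
U is not dominant: against M, V gives 9 > -9.
V is not dominant: against L, U gives 1 > -7.
W is not dominant: against L, U gives 1 > -4.
No single strategy is best against every opponent action.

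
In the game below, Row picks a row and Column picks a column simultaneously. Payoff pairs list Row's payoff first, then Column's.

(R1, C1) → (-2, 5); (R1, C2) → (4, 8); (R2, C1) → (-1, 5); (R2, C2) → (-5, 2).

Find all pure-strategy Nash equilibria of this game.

Check mutual best responses: a cell is a NE iff neither player can gain by unilaterally deviating.
Row's best responses — vs C1: R2 (payoff -1); vs C2: R1 (payoff 4).
Column's best responses — vs R1: C2 (payoff 8); vs R2: C1 (payoff 5).
Mutual best responses occur at (R1, C2) and (R2, C1); at each, neither player gains by switching.

(R1, C2) and (R2, C1)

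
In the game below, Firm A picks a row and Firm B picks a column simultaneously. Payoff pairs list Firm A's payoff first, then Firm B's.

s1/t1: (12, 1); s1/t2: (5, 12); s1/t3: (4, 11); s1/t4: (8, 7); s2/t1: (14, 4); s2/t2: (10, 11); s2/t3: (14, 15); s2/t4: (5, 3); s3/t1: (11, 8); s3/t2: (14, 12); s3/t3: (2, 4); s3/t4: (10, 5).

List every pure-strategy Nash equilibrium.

Check mutual best responses: a cell is a NE iff neither player can gain by unilaterally deviating.
Firm A's best responses — vs t1: s2 (payoff 14); vs t2: s3 (payoff 14); vs t3: s2 (payoff 14); vs t4: s3 (payoff 10).
Firm B's best responses — vs s1: t2 (payoff 12); vs s2: t3 (payoff 15); vs s3: t2 (payoff 12).
Mutual best responses occur at (s2, t3) and (s3, t2); at each, neither player gains by switching.

(s2, t3) and (s3, t2)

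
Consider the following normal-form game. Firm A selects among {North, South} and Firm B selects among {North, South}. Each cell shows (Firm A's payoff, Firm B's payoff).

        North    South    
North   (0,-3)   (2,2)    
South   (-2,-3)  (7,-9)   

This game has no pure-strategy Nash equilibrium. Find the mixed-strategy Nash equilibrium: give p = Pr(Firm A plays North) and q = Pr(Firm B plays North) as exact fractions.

p = 6/11, q = 5/7

In a mixed NE each player is indifferent between their pure strategies, so the opponent's mix sets the indifference.
Firm B indifferent between North and South: p·(-3) + (1−p)·(-3) = p·2 + (1−p)·(-9) ⟹ (-3) + 0p = (-9) + 11p ⟹ p = 6/11.
Firm A indifferent between North and South: q·0 + (1−q)·2 = q·(-2) + (1−q)·7 ⟹ 2 + (-2)q = 7 + (-9)q ⟹ q = 5/7.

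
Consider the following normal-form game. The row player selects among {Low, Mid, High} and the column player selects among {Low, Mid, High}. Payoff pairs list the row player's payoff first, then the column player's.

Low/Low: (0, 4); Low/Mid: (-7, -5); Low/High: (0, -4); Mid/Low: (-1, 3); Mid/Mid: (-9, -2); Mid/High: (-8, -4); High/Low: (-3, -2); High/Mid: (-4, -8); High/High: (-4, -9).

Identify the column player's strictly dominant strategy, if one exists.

A strategy is strictly dominant if it gives the column player a strictly higher payoff than every other strategy, against every choice by the opponent.
Low strictly dominates: vs Low: 4 > each of {-5, -4}; vs Mid: 3 > each of {-2, -4}; vs High: -2 > each of {-8, -9}.

Low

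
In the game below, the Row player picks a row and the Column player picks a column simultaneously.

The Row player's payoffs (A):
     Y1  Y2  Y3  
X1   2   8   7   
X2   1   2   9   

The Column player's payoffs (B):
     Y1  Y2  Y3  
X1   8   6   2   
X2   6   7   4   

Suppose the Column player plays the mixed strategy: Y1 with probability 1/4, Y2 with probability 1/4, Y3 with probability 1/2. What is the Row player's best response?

X1

Compute the Row player's expected payoff from each pure strategy against the given mix.
X1: (1/4)·2 + (1/4)·8 + (1/2)·7 = 6
X2: (1/4)·1 + (1/4)·2 + (1/2)·9 = 21/4
Highest expected payoff is 6, from X1.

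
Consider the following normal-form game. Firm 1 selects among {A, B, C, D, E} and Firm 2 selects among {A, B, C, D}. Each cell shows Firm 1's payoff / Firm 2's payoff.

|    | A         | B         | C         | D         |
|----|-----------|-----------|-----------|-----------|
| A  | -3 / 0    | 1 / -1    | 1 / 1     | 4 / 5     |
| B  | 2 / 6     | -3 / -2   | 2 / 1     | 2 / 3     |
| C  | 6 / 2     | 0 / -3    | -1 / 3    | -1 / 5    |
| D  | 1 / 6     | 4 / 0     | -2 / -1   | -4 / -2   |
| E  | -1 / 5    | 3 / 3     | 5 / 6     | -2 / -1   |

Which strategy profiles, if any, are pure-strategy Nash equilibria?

(A, D) and (E, C)

A profile is a Nash equilibrium when each player is best-responding to the other.
Firm 1's best responses — vs A: C (payoff 6); vs B: D (payoff 4); vs C: E (payoff 5); vs D: A (payoff 4).
Firm 2's best responses — vs A: D (payoff 5); vs B: A (payoff 6); vs C: D (payoff 5); vs D: A (payoff 6); vs E: C (payoff 6).
Mutual best responses occur at (A, D) and (E, C); at each, neither player gains by switching.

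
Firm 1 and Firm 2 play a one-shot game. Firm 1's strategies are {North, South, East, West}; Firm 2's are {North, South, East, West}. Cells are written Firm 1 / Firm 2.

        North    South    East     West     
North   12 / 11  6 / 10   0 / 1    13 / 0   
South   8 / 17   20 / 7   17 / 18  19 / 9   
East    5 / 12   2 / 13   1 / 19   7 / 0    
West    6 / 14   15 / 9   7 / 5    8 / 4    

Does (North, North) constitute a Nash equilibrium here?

Holding Firm 2 at North: Firm 1 gets 12 from North, versus 8 from South, 5 from East, 6 from West. No profitable deviation for Firm 1.
Holding Firm 1 at North: Firm 2 gets 11 from North, versus 10 from South, 1 from East, 0 from West. No profitable deviation for Firm 2 either.

Yes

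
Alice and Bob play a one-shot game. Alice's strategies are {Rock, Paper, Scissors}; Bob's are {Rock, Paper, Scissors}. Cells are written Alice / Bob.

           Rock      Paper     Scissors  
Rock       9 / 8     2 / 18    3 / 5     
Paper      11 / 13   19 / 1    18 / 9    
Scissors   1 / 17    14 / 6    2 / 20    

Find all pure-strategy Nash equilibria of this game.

A profile is a Nash equilibrium when each player is best-responding to the other.
Alice's best responses — vs Rock: Paper (payoff 11); vs Paper: Paper (payoff 19); vs Scissors: Paper (payoff 18).
Bob's best responses — vs Rock: Paper (payoff 18); vs Paper: Rock (payoff 13); vs Scissors: Scissors (payoff 20).
The only mutual best response is (Paper, Rock); neither player gains by switching there.

(Paper, Rock)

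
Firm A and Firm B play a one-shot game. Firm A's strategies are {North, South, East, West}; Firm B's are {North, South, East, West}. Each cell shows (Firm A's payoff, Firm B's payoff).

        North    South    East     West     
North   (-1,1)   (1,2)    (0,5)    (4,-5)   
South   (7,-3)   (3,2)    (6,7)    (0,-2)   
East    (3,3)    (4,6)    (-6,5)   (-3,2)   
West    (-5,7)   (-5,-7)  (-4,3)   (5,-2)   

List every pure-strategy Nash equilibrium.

Find each player's best response to every opponent strategy; NE are the intersections.
Firm A's best responses — vs North: South (payoff 7); vs South: East (payoff 4); vs East: South (payoff 6); vs West: West (payoff 5).
Firm B's best responses — vs North: East (payoff 5); vs South: East (payoff 7); vs East: South (payoff 6); vs West: North (payoff 7).
Mutual best responses occur at (South, East) and (East, South); at each, neither player gains by switching.

(South, East) and (East, South)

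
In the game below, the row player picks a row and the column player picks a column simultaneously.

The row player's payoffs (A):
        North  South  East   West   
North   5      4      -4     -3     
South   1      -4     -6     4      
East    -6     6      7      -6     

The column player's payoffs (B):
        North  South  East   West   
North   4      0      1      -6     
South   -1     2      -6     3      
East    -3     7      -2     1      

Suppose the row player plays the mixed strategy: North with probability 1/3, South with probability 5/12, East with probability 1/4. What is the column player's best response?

Compute the column player's expected payoff from each pure strategy against the given mix.
North: (1/3)·4 + (5/12)·(-1) + (1/4)·(-3) = 1/6
South: (1/3)·0 + (5/12)·2 + (1/4)·7 = 31/12
East: (1/3)·1 + (5/12)·(-6) + (1/4)·(-2) = -8/3
West: (1/3)·(-6) + (5/12)·3 + (1/4)·1 = -1/2
Highest expected payoff is 31/12, from South.

South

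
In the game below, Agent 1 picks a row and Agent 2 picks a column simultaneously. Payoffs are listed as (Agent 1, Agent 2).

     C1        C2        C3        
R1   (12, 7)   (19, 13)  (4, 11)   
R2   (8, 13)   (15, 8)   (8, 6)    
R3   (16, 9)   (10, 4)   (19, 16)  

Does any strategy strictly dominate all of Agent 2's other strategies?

No strictly dominant strategy

A strategy is strictly dominant if it gives Agent 2 a strictly higher payoff than every other strategy, against every choice by the opponent.
C1 is not dominant: against R1, C2 gives 13 > 7.
C2 is not dominant: against R2, C1 gives 13 > 8.
C3 is not dominant: against R1, C2 gives 13 > 11.
No single strategy is best against every opponent action.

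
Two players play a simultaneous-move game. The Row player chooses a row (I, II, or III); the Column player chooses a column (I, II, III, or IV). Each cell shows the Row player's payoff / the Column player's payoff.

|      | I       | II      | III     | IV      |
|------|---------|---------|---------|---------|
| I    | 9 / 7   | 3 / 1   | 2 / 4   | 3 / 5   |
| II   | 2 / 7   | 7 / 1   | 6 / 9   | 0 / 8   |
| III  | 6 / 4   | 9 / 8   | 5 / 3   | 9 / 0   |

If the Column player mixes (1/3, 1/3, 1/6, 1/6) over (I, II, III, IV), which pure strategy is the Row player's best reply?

Compute the Row player's expected payoff from each pure strategy against the given mix.
I: (1/3)·9 + (1/3)·3 + (1/6)·2 + (1/6)·3 = 29/6
II: (1/3)·2 + (1/3)·7 + (1/6)·6 + (1/6)·0 = 4
III: (1/3)·6 + (1/3)·9 + (1/6)·5 + (1/6)·9 = 22/3
Highest expected payoff is 22/3, from III.

III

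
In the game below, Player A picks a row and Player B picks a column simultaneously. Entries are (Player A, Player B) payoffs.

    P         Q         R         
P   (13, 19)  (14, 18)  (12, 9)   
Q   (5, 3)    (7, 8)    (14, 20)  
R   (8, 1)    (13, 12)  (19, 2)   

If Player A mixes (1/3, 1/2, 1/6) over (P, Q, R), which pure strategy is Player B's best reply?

R

Compute Player B's expected payoff from each pure strategy against the given mix.
P: (1/3)·19 + (1/2)·3 + (1/6)·1 = 8
Q: (1/3)·18 + (1/2)·8 + (1/6)·12 = 12
R: (1/3)·9 + (1/2)·20 + (1/6)·2 = 40/3
Highest expected payoff is 40/3, from R.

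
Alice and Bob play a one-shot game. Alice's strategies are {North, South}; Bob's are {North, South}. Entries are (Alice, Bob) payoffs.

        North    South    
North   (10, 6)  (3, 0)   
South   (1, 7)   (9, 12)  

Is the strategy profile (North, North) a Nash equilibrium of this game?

Yes

Holding Bob at North: Alice gets 10 from North, versus 1 from South. No profitable deviation for Alice.
Holding Alice at North: Bob gets 6 from North, versus 0 from South. No profitable deviation for Bob either.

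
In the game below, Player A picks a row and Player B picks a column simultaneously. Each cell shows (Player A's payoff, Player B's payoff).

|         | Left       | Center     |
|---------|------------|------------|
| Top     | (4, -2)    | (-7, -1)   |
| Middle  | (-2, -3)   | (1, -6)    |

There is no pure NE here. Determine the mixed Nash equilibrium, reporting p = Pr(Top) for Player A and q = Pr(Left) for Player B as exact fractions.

p = 3/4, q = 4/7

Each player's mixing probability is pinned down by making the *other* player indifferent.
Player B indifferent between Left and Center: p·(-2) + (1−p)·(-3) = p·(-1) + (1−p)·(-6) ⟹ (-3) + 1p = (-6) + 5p ⟹ p = 3/4.
Player A indifferent between Top and Middle: q·4 + (1−q)·(-7) = q·(-2) + (1−q)·1 ⟹ (-7) + 11q = 1 + (-3)q ⟹ q = 4/7.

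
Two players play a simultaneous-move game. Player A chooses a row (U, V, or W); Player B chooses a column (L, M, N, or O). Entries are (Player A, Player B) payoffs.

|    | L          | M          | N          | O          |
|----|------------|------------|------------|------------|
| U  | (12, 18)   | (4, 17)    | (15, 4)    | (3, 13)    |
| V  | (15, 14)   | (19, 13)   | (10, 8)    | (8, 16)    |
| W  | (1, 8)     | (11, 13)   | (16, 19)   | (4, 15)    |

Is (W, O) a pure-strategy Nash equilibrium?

No

Holding Player B at O: Player A gets 4 from W but could get 8 by switching to V. Player A has a profitable deviation.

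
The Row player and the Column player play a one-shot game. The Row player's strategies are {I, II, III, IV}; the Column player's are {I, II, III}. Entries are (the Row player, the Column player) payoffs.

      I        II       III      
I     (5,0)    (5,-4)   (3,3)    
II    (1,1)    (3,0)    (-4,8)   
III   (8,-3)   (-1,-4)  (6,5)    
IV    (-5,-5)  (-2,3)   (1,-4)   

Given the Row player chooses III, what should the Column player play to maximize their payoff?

III

With the Row player fixed at III, the Column player's payoffs are: I → -3, II → -4, III → 5.
The maximum is 5, achieved by III.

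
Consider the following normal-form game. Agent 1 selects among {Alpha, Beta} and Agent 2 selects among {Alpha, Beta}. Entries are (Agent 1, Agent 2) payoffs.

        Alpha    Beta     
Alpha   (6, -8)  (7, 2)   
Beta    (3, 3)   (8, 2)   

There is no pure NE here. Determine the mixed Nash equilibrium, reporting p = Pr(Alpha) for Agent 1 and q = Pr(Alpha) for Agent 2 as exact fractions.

Each player's mixing probability is pinned down by making the *other* player indifferent.
Agent 2 indifferent between Alpha and Beta: p·(-8) + (1−p)·3 = p·2 + (1−p)·2 ⟹ 3 + (-11)p = 2 + 0p ⟹ p = 1/11.
Agent 1 indifferent between Alpha and Beta: q·6 + (1−q)·7 = q·3 + (1−q)·8 ⟹ 7 + (-1)q = 8 + (-5)q ⟹ q = 1/4.

p = 1/11, q = 1/4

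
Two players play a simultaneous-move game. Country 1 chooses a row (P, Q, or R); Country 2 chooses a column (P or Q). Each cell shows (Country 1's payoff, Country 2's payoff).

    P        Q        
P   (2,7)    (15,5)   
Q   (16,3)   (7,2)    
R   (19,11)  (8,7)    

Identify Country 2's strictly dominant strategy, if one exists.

P

A strategy is strictly dominant if it gives Country 2 a strictly higher payoff than every other strategy, against every choice by the opponent.
P strictly dominates: vs P: 7 > 5; vs Q: 3 > 2; vs R: 11 > 7.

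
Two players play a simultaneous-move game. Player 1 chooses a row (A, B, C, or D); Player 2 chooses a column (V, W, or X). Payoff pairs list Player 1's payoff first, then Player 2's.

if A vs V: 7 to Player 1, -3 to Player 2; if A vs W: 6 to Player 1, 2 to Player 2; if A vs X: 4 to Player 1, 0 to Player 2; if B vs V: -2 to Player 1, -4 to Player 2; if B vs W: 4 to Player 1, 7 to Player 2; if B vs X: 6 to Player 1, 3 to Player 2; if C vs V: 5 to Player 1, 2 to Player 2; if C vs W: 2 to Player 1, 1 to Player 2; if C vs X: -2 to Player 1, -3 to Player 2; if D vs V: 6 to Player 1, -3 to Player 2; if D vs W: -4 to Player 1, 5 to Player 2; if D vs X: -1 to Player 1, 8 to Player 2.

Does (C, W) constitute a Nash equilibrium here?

No

Holding Player 2 at W: Player 1 gets 2 from C but could get 6 by switching to A. Player 1 has a profitable deviation.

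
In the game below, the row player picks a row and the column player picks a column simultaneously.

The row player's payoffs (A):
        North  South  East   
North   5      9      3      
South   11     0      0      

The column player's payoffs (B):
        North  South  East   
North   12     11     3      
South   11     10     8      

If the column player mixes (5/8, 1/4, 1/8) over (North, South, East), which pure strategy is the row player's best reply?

The row player's best reply maximizes expected payoff against the mix.
North: (5/8)·5 + (1/4)·9 + (1/8)·3 = 23/4
South: (5/8)·11 + (1/4)·0 + (1/8)·0 = 55/8
Highest expected payoff is 55/8, from South.

South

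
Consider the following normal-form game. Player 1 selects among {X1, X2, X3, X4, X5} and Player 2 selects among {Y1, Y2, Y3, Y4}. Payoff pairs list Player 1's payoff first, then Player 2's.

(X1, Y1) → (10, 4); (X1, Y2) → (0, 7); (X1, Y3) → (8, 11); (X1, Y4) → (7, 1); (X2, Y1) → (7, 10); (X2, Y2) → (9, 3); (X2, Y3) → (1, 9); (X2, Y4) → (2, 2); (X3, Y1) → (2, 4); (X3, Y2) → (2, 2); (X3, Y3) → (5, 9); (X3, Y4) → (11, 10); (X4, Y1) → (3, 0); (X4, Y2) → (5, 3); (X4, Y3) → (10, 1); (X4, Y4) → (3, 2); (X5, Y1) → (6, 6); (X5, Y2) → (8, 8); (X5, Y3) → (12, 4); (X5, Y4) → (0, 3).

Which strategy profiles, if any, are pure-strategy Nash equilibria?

(X3, Y4)

A profile is a Nash equilibrium when each player is best-responding to the other.
Player 1's best responses — vs Y1: X1 (payoff 10); vs Y2: X2 (payoff 9); vs Y3: X5 (payoff 12); vs Y4: X3 (payoff 11).
Player 2's best responses — vs X1: Y3 (payoff 11); vs X2: Y1 (payoff 10); vs X3: Y4 (payoff 10); vs X4: Y2 (payoff 3); vs X5: Y2 (payoff 8).
The only mutual best response is (X3, Y4); neither player gains by switching there.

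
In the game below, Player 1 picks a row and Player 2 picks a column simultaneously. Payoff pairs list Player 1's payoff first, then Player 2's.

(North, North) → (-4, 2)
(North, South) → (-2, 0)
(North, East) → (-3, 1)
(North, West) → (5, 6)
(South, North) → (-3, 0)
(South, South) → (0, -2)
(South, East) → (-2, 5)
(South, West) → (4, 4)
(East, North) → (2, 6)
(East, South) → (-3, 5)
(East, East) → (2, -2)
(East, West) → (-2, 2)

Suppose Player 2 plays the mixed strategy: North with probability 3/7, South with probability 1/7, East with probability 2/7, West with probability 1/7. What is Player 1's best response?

Compute Player 1's expected payoff from each pure strategy against the given mix.
North: (3/7)·(-4) + (1/7)·(-2) + (2/7)·(-3) + (1/7)·5 = -15/7
South: (3/7)·(-3) + (1/7)·0 + (2/7)·(-2) + (1/7)·4 = -9/7
East: (3/7)·2 + (1/7)·(-3) + (2/7)·2 + (1/7)·(-2) = 5/7
Highest expected payoff is 5/7, from East.

East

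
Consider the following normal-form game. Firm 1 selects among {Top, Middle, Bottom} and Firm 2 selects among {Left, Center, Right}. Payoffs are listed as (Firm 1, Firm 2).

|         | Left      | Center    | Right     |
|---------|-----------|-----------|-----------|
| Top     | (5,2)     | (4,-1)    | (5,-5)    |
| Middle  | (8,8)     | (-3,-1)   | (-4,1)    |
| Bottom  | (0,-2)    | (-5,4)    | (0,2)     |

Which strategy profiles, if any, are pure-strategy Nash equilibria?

(Middle, Left)

Find each player's best response to every opponent strategy; NE are the intersections.
Firm 1's best responses — vs Left: Middle (payoff 8); vs Center: Top (payoff 4); vs Right: Top (payoff 5).
Firm 2's best responses — vs Top: Left (payoff 2); vs Middle: Left (payoff 8); vs Bottom: Center (payoff 4).
The only mutual best response is (Middle, Left); neither player gains by switching there.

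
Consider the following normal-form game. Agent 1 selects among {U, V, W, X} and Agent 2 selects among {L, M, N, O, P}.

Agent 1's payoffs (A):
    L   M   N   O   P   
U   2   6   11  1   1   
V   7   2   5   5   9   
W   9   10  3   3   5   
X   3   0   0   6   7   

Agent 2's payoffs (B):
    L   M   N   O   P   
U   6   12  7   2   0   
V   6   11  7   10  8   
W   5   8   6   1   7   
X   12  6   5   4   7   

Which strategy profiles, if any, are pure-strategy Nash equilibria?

(W, M)

A profile is a Nash equilibrium when each player is best-responding to the other.
Agent 1's best responses — vs L: W (payoff 9); vs M: W (payoff 10); vs N: U (payoff 11); vs O: X (payoff 6); vs P: V (payoff 9).
Agent 2's best responses — vs U: M (payoff 12); vs V: M (payoff 11); vs W: M (payoff 8); vs X: L (payoff 12).
The only mutual best response is (W, M); neither player gains by switching there.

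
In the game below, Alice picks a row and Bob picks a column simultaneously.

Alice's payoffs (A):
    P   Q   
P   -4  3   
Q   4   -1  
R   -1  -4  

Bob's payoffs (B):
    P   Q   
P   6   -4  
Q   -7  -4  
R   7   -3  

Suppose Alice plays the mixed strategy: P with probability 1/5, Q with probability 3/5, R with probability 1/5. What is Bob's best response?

P

Compute Bob's expected payoff from each pure strategy against the given mix.
P: (1/5)·6 + (3/5)·(-7) + (1/5)·7 = -8/5
Q: (1/5)·(-4) + (3/5)·(-4) + (1/5)·(-3) = -19/5
Highest expected payoff is -8/5, from P.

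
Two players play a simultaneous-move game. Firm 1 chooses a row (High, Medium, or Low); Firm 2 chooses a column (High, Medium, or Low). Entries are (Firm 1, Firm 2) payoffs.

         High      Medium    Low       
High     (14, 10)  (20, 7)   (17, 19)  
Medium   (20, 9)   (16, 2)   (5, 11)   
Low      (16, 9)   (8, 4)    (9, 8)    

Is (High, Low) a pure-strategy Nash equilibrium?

Yes

Holding Firm 2 at Low: Firm 1 gets 17 from High, versus 5 from Medium, 9 from Low. No profitable deviation for Firm 1.
Holding Firm 1 at High: Firm 2 gets 19 from Low, versus 10 from High, 7 from Medium. No profitable deviation for Firm 2 either.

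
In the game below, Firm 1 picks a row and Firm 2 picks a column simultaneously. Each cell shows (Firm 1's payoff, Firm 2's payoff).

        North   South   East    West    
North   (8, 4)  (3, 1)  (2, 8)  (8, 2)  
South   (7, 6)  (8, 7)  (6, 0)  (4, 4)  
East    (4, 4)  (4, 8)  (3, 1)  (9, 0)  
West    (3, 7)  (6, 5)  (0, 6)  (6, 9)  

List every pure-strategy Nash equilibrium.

Check mutual best responses: a cell is a NE iff neither player can gain by unilaterally deviating.
Firm 1's best responses — vs North: North (payoff 8); vs South: South (payoff 8); vs East: South (payoff 6); vs West: East (payoff 9).
Firm 2's best responses — vs North: East (payoff 8); vs South: South (payoff 7); vs East: South (payoff 8); vs West: West (payoff 9).
The only mutual best response is (South, South); neither player gains by switching there.

(South, South)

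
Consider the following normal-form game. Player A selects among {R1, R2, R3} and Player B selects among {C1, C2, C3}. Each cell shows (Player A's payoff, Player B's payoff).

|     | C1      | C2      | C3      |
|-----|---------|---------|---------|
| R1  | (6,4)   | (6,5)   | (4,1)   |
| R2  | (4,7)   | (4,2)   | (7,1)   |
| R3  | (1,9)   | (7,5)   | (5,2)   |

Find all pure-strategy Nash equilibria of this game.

There is no pure-strategy Nash equilibrium

Check mutual best responses: a cell is a NE iff neither player can gain by unilaterally deviating.
Player A's best responses — vs C1: R1 (payoff 6); vs C2: R3 (payoff 7); vs C3: R2 (payoff 7).
Player B's best responses — vs R1: C2 (payoff 5); vs R2: C1 (payoff 7); vs R3: C1 (payoff 9).
No cell has both players best-responding. For instance, Player A's best reply to C3 is R2, but against R2 Player B prefers C1 over C3.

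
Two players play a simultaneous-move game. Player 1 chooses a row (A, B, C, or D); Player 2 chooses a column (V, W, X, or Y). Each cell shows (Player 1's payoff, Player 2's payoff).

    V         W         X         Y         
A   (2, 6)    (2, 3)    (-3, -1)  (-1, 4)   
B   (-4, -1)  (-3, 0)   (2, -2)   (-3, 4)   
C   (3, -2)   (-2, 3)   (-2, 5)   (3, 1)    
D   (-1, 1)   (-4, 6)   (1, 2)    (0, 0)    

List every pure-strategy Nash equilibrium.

No pure-strategy Nash equilibrium

A profile is a Nash equilibrium when each player is best-responding to the other.
Player 1's best responses — vs V: C (payoff 3); vs W: A (payoff 2); vs X: B (payoff 2); vs Y: C (payoff 3).
Player 2's best responses — vs A: V (payoff 6); vs B: Y (payoff 4); vs C: X (payoff 5); vs D: W (payoff 6).
No cell has both players best-responding. For instance, Player 1's best reply to X is B, but against B Player 2 prefers Y over X.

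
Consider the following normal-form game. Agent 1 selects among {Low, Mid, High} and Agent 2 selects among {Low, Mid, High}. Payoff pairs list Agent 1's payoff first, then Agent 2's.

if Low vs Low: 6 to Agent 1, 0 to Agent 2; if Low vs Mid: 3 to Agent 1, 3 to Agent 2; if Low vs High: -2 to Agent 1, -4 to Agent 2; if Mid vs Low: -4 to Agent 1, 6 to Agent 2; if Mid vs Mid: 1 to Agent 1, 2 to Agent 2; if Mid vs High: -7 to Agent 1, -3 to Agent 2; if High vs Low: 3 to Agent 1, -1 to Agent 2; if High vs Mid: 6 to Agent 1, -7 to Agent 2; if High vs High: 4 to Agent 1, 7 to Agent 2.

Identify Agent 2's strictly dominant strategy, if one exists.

Check whether one of Agent 2's strategies beats all alternatives regardless of what the opponent does.
Low is not dominant: against Low, Mid gives 3 > 0.
Mid is not dominant: against Mid, Low gives 6 > 2.
High is not dominant: against Low, Low gives 0 > -4.
No single strategy is best against every opponent action.

None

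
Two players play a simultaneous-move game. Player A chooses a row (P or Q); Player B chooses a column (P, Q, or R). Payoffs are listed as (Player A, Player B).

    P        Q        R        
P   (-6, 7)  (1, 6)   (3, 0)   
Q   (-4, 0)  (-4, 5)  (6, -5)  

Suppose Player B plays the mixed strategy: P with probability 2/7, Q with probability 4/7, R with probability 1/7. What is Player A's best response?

P

Compute Player A's expected payoff from each pure strategy against the given mix.
P: (2/7)·(-6) + (4/7)·1 + (1/7)·3 = -5/7
Q: (2/7)·(-4) + (4/7)·(-4) + (1/7)·6 = -18/7
Highest expected payoff is -5/7, from P.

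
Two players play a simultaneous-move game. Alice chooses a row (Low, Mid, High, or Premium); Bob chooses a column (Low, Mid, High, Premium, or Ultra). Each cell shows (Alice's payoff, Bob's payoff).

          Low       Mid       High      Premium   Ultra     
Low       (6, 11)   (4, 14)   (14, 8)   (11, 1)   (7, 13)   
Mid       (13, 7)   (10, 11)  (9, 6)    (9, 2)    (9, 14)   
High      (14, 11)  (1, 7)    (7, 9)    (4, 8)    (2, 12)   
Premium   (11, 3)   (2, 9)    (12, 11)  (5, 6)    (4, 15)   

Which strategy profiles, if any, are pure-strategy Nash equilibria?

(Mid, Ultra)

Check mutual best responses: a cell is a NE iff neither player can gain by unilaterally deviating.
Alice's best responses — vs Low: High (payoff 14); vs Mid: Mid (payoff 10); vs High: Low (payoff 14); vs Premium: Low (payoff 11); vs Ultra: Mid (payoff 9).
Bob's best responses — vs Low: Mid (payoff 14); vs Mid: Ultra (payoff 14); vs High: Ultra (payoff 12); vs Premium: Ultra (payoff 15).
The only mutual best response is (Mid, Ultra); neither player gains by switching there.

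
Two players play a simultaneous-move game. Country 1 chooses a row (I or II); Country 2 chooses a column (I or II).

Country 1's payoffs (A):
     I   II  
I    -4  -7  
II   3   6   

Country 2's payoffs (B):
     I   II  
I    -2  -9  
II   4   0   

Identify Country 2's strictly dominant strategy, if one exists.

Check whether one of Country 2's strategies beats all alternatives regardless of what the opponent does.
I strictly dominates: vs I: -2 > -9; vs II: 4 > 0.

I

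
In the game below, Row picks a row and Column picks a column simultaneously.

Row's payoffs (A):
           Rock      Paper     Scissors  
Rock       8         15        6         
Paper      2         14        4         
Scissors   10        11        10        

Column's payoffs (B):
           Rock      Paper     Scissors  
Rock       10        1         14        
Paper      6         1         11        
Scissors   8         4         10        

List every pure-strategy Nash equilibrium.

(Scissors, Scissors)

Find each player's best response to every opponent strategy; NE are the intersections.
Row's best responses — vs Rock: Scissors (payoff 10); vs Paper: Rock (payoff 15); vs Scissors: Scissors (payoff 10).
Column's best responses — vs Rock: Scissors (payoff 14); vs Paper: Scissors (payoff 11); vs Scissors: Scissors (payoff 10).
The only mutual best response is (Scissors, Scissors); neither player gains by switching there.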